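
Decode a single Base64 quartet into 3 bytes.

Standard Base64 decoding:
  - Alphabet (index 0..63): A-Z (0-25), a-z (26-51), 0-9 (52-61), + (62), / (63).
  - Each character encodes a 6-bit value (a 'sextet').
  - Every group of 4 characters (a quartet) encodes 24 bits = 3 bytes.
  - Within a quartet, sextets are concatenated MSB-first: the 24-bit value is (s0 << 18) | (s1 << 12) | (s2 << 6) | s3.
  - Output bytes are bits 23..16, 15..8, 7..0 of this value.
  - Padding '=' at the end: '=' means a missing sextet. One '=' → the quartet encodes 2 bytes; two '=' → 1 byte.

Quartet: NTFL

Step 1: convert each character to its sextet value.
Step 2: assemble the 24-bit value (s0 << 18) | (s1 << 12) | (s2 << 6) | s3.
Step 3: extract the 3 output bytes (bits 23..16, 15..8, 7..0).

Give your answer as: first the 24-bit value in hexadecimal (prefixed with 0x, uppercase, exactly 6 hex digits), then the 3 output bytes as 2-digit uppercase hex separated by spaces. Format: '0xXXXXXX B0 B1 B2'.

Sextets: N=13, T=19, F=5, L=11
24-bit: (13<<18) | (19<<12) | (5<<6) | 11
      = 0x340000 | 0x013000 | 0x000140 | 0x00000B
      = 0x35314B
Bytes: (v>>16)&0xFF=35, (v>>8)&0xFF=31, v&0xFF=4B

Answer: 0x35314B 35 31 4B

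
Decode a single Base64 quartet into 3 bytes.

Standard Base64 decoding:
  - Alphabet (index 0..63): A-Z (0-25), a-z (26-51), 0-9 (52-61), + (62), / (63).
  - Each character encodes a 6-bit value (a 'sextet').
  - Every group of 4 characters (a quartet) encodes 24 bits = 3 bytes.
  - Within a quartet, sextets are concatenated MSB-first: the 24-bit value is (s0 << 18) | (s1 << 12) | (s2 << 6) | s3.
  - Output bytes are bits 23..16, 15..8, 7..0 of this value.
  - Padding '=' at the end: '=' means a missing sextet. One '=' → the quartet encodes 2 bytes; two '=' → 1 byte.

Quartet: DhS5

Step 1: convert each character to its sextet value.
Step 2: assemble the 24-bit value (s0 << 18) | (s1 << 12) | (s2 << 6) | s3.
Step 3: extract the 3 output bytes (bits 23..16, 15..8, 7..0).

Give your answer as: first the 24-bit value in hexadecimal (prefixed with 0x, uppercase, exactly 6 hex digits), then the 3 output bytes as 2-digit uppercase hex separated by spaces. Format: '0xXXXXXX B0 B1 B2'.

Sextets: D=3, h=33, S=18, 5=57
24-bit: (3<<18) | (33<<12) | (18<<6) | 57
      = 0x0C0000 | 0x021000 | 0x000480 | 0x000039
      = 0x0E14B9
Bytes: (v>>16)&0xFF=0E, (v>>8)&0xFF=14, v&0xFF=B9

Answer: 0x0E14B9 0E 14 B9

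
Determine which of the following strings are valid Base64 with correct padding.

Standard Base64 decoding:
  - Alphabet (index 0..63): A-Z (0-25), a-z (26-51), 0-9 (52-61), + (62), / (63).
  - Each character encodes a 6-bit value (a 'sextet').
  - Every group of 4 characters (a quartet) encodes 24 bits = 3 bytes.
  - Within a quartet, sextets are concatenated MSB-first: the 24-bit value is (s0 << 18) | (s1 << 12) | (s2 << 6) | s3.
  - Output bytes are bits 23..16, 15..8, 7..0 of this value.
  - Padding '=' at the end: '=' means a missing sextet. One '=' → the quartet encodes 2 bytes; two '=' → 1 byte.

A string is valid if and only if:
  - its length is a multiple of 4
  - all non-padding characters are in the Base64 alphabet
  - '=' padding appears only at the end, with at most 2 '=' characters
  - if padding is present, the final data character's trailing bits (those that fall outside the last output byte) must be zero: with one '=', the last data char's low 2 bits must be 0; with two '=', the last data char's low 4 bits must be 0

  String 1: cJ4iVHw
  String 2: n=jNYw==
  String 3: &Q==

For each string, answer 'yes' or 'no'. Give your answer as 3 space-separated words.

String 1: 'cJ4iVHw' → invalid (len=7 not mult of 4)
String 2: 'n=jNYw==' → invalid (bad char(s): ['=']; '=' in middle)
String 3: '&Q==' → invalid (bad char(s): ['&'])

Answer: no no no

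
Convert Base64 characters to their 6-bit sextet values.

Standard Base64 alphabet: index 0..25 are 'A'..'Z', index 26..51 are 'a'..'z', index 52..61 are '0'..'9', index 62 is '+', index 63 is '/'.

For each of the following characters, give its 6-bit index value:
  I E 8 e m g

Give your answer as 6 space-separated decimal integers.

'I': A..Z range, ord('I') − ord('A') = 8
'E': A..Z range, ord('E') − ord('A') = 4
'8': 0..9 range, 52 + ord('8') − ord('0') = 60
'e': a..z range, 26 + ord('e') − ord('a') = 30
'm': a..z range, 26 + ord('m') − ord('a') = 38
'g': a..z range, 26 + ord('g') − ord('a') = 32

Answer: 8 4 60 30 38 32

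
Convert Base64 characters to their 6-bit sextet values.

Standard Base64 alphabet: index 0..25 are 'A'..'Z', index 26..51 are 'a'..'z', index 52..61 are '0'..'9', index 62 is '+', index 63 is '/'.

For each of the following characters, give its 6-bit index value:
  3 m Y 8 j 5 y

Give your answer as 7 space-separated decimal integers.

'3': 0..9 range, 52 + ord('3') − ord('0') = 55
'm': a..z range, 26 + ord('m') − ord('a') = 38
'Y': A..Z range, ord('Y') − ord('A') = 24
'8': 0..9 range, 52 + ord('8') − ord('0') = 60
'j': a..z range, 26 + ord('j') − ord('a') = 35
'5': 0..9 range, 52 + ord('5') − ord('0') = 57
'y': a..z range, 26 + ord('y') − ord('a') = 50

Answer: 55 38 24 60 35 57 50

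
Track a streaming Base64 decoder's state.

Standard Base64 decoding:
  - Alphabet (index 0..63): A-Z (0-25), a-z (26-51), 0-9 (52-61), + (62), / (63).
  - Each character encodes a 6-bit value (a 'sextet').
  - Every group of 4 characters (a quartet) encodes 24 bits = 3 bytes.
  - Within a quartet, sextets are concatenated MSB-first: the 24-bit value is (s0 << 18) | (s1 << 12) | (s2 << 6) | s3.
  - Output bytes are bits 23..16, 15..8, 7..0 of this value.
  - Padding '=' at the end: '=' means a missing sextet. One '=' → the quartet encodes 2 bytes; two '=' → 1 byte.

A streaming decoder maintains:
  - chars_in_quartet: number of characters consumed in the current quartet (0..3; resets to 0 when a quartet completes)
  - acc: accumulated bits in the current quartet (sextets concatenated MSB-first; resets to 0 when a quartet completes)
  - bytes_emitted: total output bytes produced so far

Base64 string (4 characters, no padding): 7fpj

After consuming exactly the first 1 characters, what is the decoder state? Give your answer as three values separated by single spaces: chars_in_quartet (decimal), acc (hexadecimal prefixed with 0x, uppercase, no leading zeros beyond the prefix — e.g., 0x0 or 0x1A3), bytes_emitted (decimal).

After char 0 ('7'=59): chars_in_quartet=1 acc=0x3B bytes_emitted=0

Answer: 1 0x3B 0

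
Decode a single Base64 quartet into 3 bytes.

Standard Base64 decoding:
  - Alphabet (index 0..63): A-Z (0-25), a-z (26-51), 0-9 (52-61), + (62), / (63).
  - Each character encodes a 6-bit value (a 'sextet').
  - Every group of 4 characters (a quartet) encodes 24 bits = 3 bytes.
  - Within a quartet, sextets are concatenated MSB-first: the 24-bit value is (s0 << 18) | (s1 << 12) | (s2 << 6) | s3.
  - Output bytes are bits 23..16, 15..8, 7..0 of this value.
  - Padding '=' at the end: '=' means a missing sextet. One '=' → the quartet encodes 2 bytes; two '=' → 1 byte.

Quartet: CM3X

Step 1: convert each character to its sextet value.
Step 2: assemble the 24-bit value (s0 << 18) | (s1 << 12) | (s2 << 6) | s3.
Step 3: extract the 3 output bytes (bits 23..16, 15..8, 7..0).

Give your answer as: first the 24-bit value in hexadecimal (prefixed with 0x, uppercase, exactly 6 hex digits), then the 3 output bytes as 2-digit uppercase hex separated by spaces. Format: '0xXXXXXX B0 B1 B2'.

Sextets: C=2, M=12, 3=55, X=23
24-bit: (2<<18) | (12<<12) | (55<<6) | 23
      = 0x080000 | 0x00C000 | 0x000DC0 | 0x000017
      = 0x08CDD7
Bytes: (v>>16)&0xFF=08, (v>>8)&0xFF=CD, v&0xFF=D7

Answer: 0x08CDD7 08 CD D7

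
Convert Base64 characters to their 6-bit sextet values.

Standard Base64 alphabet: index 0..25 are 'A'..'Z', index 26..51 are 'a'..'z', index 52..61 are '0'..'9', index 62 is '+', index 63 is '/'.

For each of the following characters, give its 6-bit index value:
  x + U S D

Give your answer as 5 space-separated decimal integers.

Answer: 49 62 20 18 3

Derivation:
'x': a..z range, 26 + ord('x') − ord('a') = 49
'+': index 62
'U': A..Z range, ord('U') − ord('A') = 20
'S': A..Z range, ord('S') − ord('A') = 18
'D': A..Z range, ord('D') − ord('A') = 3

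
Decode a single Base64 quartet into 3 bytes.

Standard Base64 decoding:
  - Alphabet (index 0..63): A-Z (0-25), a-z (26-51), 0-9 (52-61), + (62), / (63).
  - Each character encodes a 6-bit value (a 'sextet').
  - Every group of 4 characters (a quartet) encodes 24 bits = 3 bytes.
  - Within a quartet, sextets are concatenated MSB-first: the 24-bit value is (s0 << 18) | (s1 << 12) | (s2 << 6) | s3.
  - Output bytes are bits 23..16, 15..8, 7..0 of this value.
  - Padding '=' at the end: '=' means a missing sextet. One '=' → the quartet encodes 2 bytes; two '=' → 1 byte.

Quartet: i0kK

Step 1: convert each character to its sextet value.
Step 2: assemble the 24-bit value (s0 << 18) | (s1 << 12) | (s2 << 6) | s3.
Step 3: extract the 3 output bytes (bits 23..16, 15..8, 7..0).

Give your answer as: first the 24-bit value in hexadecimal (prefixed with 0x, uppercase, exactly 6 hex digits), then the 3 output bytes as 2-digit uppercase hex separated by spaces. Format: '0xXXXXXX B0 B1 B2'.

Answer: 0x8B490A 8B 49 0A

Derivation:
Sextets: i=34, 0=52, k=36, K=10
24-bit: (34<<18) | (52<<12) | (36<<6) | 10
      = 0x880000 | 0x034000 | 0x000900 | 0x00000A
      = 0x8B490A
Bytes: (v>>16)&0xFF=8B, (v>>8)&0xFF=49, v&0xFF=0A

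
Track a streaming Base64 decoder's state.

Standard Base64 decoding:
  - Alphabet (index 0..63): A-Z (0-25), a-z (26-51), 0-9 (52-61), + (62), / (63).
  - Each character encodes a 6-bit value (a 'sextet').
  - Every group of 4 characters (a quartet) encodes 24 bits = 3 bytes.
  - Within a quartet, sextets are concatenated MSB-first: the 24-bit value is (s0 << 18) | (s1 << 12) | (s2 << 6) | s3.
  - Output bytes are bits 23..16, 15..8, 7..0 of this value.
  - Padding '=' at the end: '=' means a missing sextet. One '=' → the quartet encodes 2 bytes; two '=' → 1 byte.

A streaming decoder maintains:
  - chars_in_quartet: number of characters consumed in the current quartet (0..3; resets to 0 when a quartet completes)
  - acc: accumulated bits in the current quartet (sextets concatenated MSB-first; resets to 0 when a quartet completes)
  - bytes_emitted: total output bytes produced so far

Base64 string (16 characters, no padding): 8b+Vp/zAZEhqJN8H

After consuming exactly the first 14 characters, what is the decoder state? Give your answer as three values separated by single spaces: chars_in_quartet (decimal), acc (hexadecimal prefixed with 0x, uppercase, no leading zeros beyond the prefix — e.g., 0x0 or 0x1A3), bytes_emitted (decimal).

Answer: 2 0x24D 9

Derivation:
After char 0 ('8'=60): chars_in_quartet=1 acc=0x3C bytes_emitted=0
After char 1 ('b'=27): chars_in_quartet=2 acc=0xF1B bytes_emitted=0
After char 2 ('+'=62): chars_in_quartet=3 acc=0x3C6FE bytes_emitted=0
After char 3 ('V'=21): chars_in_quartet=4 acc=0xF1BF95 -> emit F1 BF 95, reset; bytes_emitted=3
After char 4 ('p'=41): chars_in_quartet=1 acc=0x29 bytes_emitted=3
After char 5 ('/'=63): chars_in_quartet=2 acc=0xA7F bytes_emitted=3
After char 6 ('z'=51): chars_in_quartet=3 acc=0x29FF3 bytes_emitted=3
After char 7 ('A'=0): chars_in_quartet=4 acc=0xA7FCC0 -> emit A7 FC C0, reset; bytes_emitted=6
After char 8 ('Z'=25): chars_in_quartet=1 acc=0x19 bytes_emitted=6
After char 9 ('E'=4): chars_in_quartet=2 acc=0x644 bytes_emitted=6
After char 10 ('h'=33): chars_in_quartet=3 acc=0x19121 bytes_emitted=6
After char 11 ('q'=42): chars_in_quartet=4 acc=0x64486A -> emit 64 48 6A, reset; bytes_emitted=9
After char 12 ('J'=9): chars_in_quartet=1 acc=0x9 bytes_emitted=9
After char 13 ('N'=13): chars_in_quartet=2 acc=0x24D bytes_emitted=9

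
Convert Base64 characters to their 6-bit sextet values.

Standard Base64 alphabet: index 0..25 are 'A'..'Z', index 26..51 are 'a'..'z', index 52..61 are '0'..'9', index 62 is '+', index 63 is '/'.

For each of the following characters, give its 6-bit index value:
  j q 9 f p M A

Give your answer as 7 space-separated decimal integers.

Answer: 35 42 61 31 41 12 0

Derivation:
'j': a..z range, 26 + ord('j') − ord('a') = 35
'q': a..z range, 26 + ord('q') − ord('a') = 42
'9': 0..9 range, 52 + ord('9') − ord('0') = 61
'f': a..z range, 26 + ord('f') − ord('a') = 31
'p': a..z range, 26 + ord('p') − ord('a') = 41
'M': A..Z range, ord('M') − ord('A') = 12
'A': A..Z range, ord('A') − ord('A') = 0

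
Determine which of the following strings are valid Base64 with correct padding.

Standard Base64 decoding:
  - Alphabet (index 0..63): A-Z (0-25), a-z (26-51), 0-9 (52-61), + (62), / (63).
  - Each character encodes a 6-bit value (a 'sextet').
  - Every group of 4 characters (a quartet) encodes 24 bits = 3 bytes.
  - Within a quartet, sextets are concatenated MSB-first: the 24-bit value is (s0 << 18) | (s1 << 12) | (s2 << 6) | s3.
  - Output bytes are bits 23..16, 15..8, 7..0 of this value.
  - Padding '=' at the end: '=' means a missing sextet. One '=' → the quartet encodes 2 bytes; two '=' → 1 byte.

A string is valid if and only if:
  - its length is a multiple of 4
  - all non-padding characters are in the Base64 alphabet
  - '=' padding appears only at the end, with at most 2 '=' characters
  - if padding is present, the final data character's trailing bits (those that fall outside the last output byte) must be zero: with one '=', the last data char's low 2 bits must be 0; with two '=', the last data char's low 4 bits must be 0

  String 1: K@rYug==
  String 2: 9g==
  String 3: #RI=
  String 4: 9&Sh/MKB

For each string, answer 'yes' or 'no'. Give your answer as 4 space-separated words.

Answer: no yes no no

Derivation:
String 1: 'K@rYug==' → invalid (bad char(s): ['@'])
String 2: '9g==' → valid
String 3: '#RI=' → invalid (bad char(s): ['#'])
String 4: '9&Sh/MKB' → invalid (bad char(s): ['&'])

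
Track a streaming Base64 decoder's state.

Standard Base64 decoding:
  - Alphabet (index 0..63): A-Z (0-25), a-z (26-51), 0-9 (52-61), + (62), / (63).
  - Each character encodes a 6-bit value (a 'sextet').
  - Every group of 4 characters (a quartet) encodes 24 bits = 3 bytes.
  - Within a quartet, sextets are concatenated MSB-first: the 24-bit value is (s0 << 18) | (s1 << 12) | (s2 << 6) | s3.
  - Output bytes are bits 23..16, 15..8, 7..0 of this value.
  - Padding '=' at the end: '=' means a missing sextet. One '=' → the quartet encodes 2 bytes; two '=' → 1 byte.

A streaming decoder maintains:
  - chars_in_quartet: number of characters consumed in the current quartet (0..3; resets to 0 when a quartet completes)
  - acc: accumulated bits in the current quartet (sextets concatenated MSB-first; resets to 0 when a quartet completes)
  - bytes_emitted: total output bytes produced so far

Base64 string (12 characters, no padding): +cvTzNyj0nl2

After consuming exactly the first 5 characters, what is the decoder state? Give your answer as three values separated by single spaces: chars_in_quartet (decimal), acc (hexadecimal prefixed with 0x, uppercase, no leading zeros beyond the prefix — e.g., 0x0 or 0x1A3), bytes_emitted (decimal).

Answer: 1 0x33 3

Derivation:
After char 0 ('+'=62): chars_in_quartet=1 acc=0x3E bytes_emitted=0
After char 1 ('c'=28): chars_in_quartet=2 acc=0xF9C bytes_emitted=0
After char 2 ('v'=47): chars_in_quartet=3 acc=0x3E72F bytes_emitted=0
After char 3 ('T'=19): chars_in_quartet=4 acc=0xF9CBD3 -> emit F9 CB D3, reset; bytes_emitted=3
After char 4 ('z'=51): chars_in_quartet=1 acc=0x33 bytes_emitted=3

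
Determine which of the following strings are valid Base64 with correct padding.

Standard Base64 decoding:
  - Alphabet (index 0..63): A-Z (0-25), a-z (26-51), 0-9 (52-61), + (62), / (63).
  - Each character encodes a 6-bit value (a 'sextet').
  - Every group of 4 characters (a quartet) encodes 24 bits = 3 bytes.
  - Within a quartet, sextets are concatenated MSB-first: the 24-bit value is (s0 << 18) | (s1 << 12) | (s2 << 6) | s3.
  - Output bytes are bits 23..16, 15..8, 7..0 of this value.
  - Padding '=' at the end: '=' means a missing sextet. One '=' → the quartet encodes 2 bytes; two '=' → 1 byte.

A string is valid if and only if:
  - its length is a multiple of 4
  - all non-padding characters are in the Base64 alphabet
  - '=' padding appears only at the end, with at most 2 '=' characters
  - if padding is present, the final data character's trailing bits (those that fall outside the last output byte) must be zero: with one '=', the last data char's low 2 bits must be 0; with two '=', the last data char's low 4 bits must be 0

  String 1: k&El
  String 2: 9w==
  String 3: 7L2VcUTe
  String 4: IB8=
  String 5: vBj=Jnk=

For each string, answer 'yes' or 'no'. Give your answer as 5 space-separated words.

Answer: no yes yes yes no

Derivation:
String 1: 'k&El' → invalid (bad char(s): ['&'])
String 2: '9w==' → valid
String 3: '7L2VcUTe' → valid
String 4: 'IB8=' → valid
String 5: 'vBj=Jnk=' → invalid (bad char(s): ['=']; '=' in middle)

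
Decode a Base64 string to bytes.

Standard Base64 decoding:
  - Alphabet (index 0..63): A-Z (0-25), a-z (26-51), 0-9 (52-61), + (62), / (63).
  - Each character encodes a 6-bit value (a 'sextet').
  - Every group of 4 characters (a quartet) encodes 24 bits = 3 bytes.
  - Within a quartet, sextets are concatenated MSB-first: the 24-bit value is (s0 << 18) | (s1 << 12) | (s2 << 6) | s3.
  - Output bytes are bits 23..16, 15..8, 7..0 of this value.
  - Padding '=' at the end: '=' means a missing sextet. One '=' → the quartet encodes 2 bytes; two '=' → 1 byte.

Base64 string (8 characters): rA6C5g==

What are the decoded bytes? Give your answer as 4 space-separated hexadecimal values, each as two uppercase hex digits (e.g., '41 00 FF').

After char 0 ('r'=43): chars_in_quartet=1 acc=0x2B bytes_emitted=0
After char 1 ('A'=0): chars_in_quartet=2 acc=0xAC0 bytes_emitted=0
After char 2 ('6'=58): chars_in_quartet=3 acc=0x2B03A bytes_emitted=0
After char 3 ('C'=2): chars_in_quartet=4 acc=0xAC0E82 -> emit AC 0E 82, reset; bytes_emitted=3
After char 4 ('5'=57): chars_in_quartet=1 acc=0x39 bytes_emitted=3
After char 5 ('g'=32): chars_in_quartet=2 acc=0xE60 bytes_emitted=3
Padding '==': partial quartet acc=0xE60 -> emit E6; bytes_emitted=4

Answer: AC 0E 82 E6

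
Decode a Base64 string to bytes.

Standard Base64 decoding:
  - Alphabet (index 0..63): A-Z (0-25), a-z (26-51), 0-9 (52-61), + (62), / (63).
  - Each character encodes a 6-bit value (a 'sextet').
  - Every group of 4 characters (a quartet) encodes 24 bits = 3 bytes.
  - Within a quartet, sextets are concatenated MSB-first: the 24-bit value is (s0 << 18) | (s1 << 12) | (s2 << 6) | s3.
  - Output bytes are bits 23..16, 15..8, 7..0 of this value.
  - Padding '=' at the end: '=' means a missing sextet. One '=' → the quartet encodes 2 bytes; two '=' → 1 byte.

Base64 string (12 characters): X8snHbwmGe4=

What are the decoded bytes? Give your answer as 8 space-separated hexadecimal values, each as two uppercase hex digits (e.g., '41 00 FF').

Answer: 5F CB 27 1D BC 26 19 EE

Derivation:
After char 0 ('X'=23): chars_in_quartet=1 acc=0x17 bytes_emitted=0
After char 1 ('8'=60): chars_in_quartet=2 acc=0x5FC bytes_emitted=0
After char 2 ('s'=44): chars_in_quartet=3 acc=0x17F2C bytes_emitted=0
After char 3 ('n'=39): chars_in_quartet=4 acc=0x5FCB27 -> emit 5F CB 27, reset; bytes_emitted=3
After char 4 ('H'=7): chars_in_quartet=1 acc=0x7 bytes_emitted=3
After char 5 ('b'=27): chars_in_quartet=2 acc=0x1DB bytes_emitted=3
After char 6 ('w'=48): chars_in_quartet=3 acc=0x76F0 bytes_emitted=3
After char 7 ('m'=38): chars_in_quartet=4 acc=0x1DBC26 -> emit 1D BC 26, reset; bytes_emitted=6
After char 8 ('G'=6): chars_in_quartet=1 acc=0x6 bytes_emitted=6
After char 9 ('e'=30): chars_in_quartet=2 acc=0x19E bytes_emitted=6
After char 10 ('4'=56): chars_in_quartet=3 acc=0x67B8 bytes_emitted=6
Padding '=': partial quartet acc=0x67B8 -> emit 19 EE; bytes_emitted=8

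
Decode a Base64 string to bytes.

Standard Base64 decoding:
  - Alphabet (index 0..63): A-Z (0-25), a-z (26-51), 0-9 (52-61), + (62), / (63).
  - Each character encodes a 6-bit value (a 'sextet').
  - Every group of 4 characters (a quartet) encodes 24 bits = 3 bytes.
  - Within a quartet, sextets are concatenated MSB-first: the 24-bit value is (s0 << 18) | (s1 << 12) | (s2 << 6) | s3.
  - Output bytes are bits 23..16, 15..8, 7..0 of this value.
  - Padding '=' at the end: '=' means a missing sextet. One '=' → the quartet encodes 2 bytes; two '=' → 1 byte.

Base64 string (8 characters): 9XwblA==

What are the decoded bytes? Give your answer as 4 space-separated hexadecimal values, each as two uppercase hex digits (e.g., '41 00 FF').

Answer: F5 7C 1B 94

Derivation:
After char 0 ('9'=61): chars_in_quartet=1 acc=0x3D bytes_emitted=0
After char 1 ('X'=23): chars_in_quartet=2 acc=0xF57 bytes_emitted=0
After char 2 ('w'=48): chars_in_quartet=3 acc=0x3D5F0 bytes_emitted=0
After char 3 ('b'=27): chars_in_quartet=4 acc=0xF57C1B -> emit F5 7C 1B, reset; bytes_emitted=3
After char 4 ('l'=37): chars_in_quartet=1 acc=0x25 bytes_emitted=3
After char 5 ('A'=0): chars_in_quartet=2 acc=0x940 bytes_emitted=3
Padding '==': partial quartet acc=0x940 -> emit 94; bytes_emitted=4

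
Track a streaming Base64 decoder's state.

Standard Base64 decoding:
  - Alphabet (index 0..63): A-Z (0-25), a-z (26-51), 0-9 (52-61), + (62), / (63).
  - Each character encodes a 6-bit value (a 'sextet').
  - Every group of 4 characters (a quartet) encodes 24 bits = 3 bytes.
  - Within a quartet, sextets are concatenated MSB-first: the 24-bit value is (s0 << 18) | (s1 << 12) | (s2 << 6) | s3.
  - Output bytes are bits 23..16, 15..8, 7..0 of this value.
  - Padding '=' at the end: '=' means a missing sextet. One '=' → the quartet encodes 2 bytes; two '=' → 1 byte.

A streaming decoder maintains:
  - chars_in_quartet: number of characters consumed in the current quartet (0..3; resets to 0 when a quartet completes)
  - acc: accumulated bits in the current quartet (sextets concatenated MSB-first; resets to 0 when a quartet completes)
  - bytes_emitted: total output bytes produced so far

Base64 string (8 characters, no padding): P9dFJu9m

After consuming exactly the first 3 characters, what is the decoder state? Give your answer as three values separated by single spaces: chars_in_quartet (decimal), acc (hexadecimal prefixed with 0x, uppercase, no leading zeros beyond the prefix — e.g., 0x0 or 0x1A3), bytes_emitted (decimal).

After char 0 ('P'=15): chars_in_quartet=1 acc=0xF bytes_emitted=0
After char 1 ('9'=61): chars_in_quartet=2 acc=0x3FD bytes_emitted=0
After char 2 ('d'=29): chars_in_quartet=3 acc=0xFF5D bytes_emitted=0

Answer: 3 0xFF5D 0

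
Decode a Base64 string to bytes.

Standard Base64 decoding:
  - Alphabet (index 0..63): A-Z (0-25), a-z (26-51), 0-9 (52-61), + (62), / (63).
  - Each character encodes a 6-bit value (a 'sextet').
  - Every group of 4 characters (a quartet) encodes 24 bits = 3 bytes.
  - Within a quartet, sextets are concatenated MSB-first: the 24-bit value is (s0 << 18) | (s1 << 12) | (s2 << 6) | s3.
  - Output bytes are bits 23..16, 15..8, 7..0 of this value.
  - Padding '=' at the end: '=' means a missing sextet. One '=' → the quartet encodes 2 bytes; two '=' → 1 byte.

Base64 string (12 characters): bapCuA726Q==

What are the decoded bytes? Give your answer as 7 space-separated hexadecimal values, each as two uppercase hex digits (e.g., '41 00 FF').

After char 0 ('b'=27): chars_in_quartet=1 acc=0x1B bytes_emitted=0
After char 1 ('a'=26): chars_in_quartet=2 acc=0x6DA bytes_emitted=0
After char 2 ('p'=41): chars_in_quartet=3 acc=0x1B6A9 bytes_emitted=0
After char 3 ('C'=2): chars_in_quartet=4 acc=0x6DAA42 -> emit 6D AA 42, reset; bytes_emitted=3
After char 4 ('u'=46): chars_in_quartet=1 acc=0x2E bytes_emitted=3
After char 5 ('A'=0): chars_in_quartet=2 acc=0xB80 bytes_emitted=3
After char 6 ('7'=59): chars_in_quartet=3 acc=0x2E03B bytes_emitted=3
After char 7 ('2'=54): chars_in_quartet=4 acc=0xB80EF6 -> emit B8 0E F6, reset; bytes_emitted=6
After char 8 ('6'=58): chars_in_quartet=1 acc=0x3A bytes_emitted=6
After char 9 ('Q'=16): chars_in_quartet=2 acc=0xE90 bytes_emitted=6
Padding '==': partial quartet acc=0xE90 -> emit E9; bytes_emitted=7

Answer: 6D AA 42 B8 0E F6 E9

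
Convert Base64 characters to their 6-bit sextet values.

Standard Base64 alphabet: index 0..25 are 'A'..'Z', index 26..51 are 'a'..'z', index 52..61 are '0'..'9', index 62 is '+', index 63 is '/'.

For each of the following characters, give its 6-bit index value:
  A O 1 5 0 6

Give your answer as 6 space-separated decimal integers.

Answer: 0 14 53 57 52 58

Derivation:
'A': A..Z range, ord('A') − ord('A') = 0
'O': A..Z range, ord('O') − ord('A') = 14
'1': 0..9 range, 52 + ord('1') − ord('0') = 53
'5': 0..9 range, 52 + ord('5') − ord('0') = 57
'0': 0..9 range, 52 + ord('0') − ord('0') = 52
'6': 0..9 range, 52 + ord('6') − ord('0') = 58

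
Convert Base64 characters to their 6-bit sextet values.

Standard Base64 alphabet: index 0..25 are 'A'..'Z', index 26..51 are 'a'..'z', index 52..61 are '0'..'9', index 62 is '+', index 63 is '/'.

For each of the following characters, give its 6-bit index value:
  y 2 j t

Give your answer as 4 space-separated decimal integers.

Answer: 50 54 35 45

Derivation:
'y': a..z range, 26 + ord('y') − ord('a') = 50
'2': 0..9 range, 52 + ord('2') − ord('0') = 54
'j': a..z range, 26 + ord('j') − ord('a') = 35
't': a..z range, 26 + ord('t') − ord('a') = 45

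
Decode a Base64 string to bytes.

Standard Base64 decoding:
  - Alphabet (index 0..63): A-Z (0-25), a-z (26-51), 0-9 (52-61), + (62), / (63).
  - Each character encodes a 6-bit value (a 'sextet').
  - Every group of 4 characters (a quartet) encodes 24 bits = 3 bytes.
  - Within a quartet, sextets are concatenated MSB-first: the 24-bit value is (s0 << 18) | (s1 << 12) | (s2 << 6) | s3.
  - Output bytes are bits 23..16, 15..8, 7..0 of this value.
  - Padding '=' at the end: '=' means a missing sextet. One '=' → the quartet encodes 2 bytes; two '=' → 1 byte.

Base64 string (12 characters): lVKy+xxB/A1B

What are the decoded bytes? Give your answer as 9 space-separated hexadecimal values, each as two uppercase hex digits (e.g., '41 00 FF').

After char 0 ('l'=37): chars_in_quartet=1 acc=0x25 bytes_emitted=0
After char 1 ('V'=21): chars_in_quartet=2 acc=0x955 bytes_emitted=0
After char 2 ('K'=10): chars_in_quartet=3 acc=0x2554A bytes_emitted=0
After char 3 ('y'=50): chars_in_quartet=4 acc=0x9552B2 -> emit 95 52 B2, reset; bytes_emitted=3
After char 4 ('+'=62): chars_in_quartet=1 acc=0x3E bytes_emitted=3
After char 5 ('x'=49): chars_in_quartet=2 acc=0xFB1 bytes_emitted=3
After char 6 ('x'=49): chars_in_quartet=3 acc=0x3EC71 bytes_emitted=3
After char 7 ('B'=1): chars_in_quartet=4 acc=0xFB1C41 -> emit FB 1C 41, reset; bytes_emitted=6
After char 8 ('/'=63): chars_in_quartet=1 acc=0x3F bytes_emitted=6
After char 9 ('A'=0): chars_in_quartet=2 acc=0xFC0 bytes_emitted=6
After char 10 ('1'=53): chars_in_quartet=3 acc=0x3F035 bytes_emitted=6
After char 11 ('B'=1): chars_in_quartet=4 acc=0xFC0D41 -> emit FC 0D 41, reset; bytes_emitted=9

Answer: 95 52 B2 FB 1C 41 FC 0D 41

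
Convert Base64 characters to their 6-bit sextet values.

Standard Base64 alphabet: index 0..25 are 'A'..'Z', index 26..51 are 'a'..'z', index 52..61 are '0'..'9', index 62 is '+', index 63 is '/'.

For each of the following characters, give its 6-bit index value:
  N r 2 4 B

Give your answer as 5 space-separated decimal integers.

Answer: 13 43 54 56 1

Derivation:
'N': A..Z range, ord('N') − ord('A') = 13
'r': a..z range, 26 + ord('r') − ord('a') = 43
'2': 0..9 range, 52 + ord('2') − ord('0') = 54
'4': 0..9 range, 52 + ord('4') − ord('0') = 56
'B': A..Z range, ord('B') − ord('A') = 1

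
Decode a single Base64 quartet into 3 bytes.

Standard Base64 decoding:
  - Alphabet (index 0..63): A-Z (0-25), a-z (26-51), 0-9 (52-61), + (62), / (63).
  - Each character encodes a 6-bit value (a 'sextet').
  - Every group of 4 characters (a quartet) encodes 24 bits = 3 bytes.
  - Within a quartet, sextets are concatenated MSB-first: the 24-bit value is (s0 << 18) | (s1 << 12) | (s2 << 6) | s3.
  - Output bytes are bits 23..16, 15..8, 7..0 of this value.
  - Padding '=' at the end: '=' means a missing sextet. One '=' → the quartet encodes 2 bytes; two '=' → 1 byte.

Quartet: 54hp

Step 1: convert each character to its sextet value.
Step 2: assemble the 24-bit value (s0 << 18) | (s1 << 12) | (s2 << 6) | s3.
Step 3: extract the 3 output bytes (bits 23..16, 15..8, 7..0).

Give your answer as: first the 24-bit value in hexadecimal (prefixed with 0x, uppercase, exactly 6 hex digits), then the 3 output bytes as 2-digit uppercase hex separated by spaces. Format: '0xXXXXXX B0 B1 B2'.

Sextets: 5=57, 4=56, h=33, p=41
24-bit: (57<<18) | (56<<12) | (33<<6) | 41
      = 0xE40000 | 0x038000 | 0x000840 | 0x000029
      = 0xE78869
Bytes: (v>>16)&0xFF=E7, (v>>8)&0xFF=88, v&0xFF=69

Answer: 0xE78869 E7 88 69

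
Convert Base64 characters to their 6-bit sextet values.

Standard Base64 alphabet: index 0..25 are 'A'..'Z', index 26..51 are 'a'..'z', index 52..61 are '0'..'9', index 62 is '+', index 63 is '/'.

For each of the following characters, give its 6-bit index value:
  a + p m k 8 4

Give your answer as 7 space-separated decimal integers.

Answer: 26 62 41 38 36 60 56

Derivation:
'a': a..z range, 26 + ord('a') − ord('a') = 26
'+': index 62
'p': a..z range, 26 + ord('p') − ord('a') = 41
'm': a..z range, 26 + ord('m') − ord('a') = 38
'k': a..z range, 26 + ord('k') − ord('a') = 36
'8': 0..9 range, 52 + ord('8') − ord('0') = 60
'4': 0..9 range, 52 + ord('4') − ord('0') = 56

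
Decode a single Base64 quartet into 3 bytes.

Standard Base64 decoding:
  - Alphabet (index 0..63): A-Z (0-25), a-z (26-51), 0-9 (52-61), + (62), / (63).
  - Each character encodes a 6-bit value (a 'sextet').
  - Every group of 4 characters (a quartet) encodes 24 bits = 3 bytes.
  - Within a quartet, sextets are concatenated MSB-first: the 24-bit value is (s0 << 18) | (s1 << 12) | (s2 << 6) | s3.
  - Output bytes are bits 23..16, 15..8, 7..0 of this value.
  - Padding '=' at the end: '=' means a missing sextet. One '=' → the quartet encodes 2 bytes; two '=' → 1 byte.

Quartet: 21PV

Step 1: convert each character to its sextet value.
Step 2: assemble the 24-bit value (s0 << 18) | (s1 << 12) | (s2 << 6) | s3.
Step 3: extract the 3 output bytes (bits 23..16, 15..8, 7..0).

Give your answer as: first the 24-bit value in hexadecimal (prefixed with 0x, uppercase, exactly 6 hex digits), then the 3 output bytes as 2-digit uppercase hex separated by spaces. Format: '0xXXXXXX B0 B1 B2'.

Sextets: 2=54, 1=53, P=15, V=21
24-bit: (54<<18) | (53<<12) | (15<<6) | 21
      = 0xD80000 | 0x035000 | 0x0003C0 | 0x000015
      = 0xDB53D5
Bytes: (v>>16)&0xFF=DB, (v>>8)&0xFF=53, v&0xFF=D5

Answer: 0xDB53D5 DB 53 D5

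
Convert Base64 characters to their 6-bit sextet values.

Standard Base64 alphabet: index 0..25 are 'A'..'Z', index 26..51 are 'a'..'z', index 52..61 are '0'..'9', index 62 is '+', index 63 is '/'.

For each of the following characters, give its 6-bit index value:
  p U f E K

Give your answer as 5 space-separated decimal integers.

'p': a..z range, 26 + ord('p') − ord('a') = 41
'U': A..Z range, ord('U') − ord('A') = 20
'f': a..z range, 26 + ord('f') − ord('a') = 31
'E': A..Z range, ord('E') − ord('A') = 4
'K': A..Z range, ord('K') − ord('A') = 10

Answer: 41 20 31 4 10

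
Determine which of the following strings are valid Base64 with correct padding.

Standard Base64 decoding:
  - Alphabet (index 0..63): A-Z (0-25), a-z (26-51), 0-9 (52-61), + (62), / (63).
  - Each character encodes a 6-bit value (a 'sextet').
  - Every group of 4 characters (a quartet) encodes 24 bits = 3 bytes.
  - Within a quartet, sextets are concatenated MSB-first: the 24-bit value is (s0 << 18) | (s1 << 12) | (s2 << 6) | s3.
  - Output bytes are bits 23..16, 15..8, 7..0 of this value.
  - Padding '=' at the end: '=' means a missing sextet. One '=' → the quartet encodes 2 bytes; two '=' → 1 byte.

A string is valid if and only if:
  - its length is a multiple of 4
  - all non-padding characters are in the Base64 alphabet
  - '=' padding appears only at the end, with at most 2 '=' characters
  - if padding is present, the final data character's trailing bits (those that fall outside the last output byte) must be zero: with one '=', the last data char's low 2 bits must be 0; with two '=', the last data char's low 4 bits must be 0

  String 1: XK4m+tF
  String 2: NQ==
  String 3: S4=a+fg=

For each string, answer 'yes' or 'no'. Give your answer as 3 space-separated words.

String 1: 'XK4m+tF' → invalid (len=7 not mult of 4)
String 2: 'NQ==' → valid
String 3: 'S4=a+fg=' → invalid (bad char(s): ['=']; '=' in middle)

Answer: no yes no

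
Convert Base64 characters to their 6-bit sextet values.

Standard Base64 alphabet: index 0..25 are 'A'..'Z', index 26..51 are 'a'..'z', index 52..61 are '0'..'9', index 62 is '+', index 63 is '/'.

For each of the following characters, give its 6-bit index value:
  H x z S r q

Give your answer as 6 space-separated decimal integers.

'H': A..Z range, ord('H') − ord('A') = 7
'x': a..z range, 26 + ord('x') − ord('a') = 49
'z': a..z range, 26 + ord('z') − ord('a') = 51
'S': A..Z range, ord('S') − ord('A') = 18
'r': a..z range, 26 + ord('r') − ord('a') = 43
'q': a..z range, 26 + ord('q') − ord('a') = 42

Answer: 7 49 51 18 43 42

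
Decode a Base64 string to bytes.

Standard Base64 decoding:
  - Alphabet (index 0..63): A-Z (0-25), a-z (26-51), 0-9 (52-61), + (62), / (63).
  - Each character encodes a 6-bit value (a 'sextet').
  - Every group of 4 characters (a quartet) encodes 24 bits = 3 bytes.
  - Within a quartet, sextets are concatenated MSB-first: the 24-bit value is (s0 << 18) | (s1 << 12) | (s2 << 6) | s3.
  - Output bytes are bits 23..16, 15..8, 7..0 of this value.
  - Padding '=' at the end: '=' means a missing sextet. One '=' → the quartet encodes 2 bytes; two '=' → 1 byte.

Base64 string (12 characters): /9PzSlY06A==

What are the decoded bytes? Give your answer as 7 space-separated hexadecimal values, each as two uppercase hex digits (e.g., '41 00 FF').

After char 0 ('/'=63): chars_in_quartet=1 acc=0x3F bytes_emitted=0
After char 1 ('9'=61): chars_in_quartet=2 acc=0xFFD bytes_emitted=0
After char 2 ('P'=15): chars_in_quartet=3 acc=0x3FF4F bytes_emitted=0
After char 3 ('z'=51): chars_in_quartet=4 acc=0xFFD3F3 -> emit FF D3 F3, reset; bytes_emitted=3
After char 4 ('S'=18): chars_in_quartet=1 acc=0x12 bytes_emitted=3
After char 5 ('l'=37): chars_in_quartet=2 acc=0x4A5 bytes_emitted=3
After char 6 ('Y'=24): chars_in_quartet=3 acc=0x12958 bytes_emitted=3
After char 7 ('0'=52): chars_in_quartet=4 acc=0x4A5634 -> emit 4A 56 34, reset; bytes_emitted=6
After char 8 ('6'=58): chars_in_quartet=1 acc=0x3A bytes_emitted=6
After char 9 ('A'=0): chars_in_quartet=2 acc=0xE80 bytes_emitted=6
Padding '==': partial quartet acc=0xE80 -> emit E8; bytes_emitted=7

Answer: FF D3 F3 4A 56 34 E8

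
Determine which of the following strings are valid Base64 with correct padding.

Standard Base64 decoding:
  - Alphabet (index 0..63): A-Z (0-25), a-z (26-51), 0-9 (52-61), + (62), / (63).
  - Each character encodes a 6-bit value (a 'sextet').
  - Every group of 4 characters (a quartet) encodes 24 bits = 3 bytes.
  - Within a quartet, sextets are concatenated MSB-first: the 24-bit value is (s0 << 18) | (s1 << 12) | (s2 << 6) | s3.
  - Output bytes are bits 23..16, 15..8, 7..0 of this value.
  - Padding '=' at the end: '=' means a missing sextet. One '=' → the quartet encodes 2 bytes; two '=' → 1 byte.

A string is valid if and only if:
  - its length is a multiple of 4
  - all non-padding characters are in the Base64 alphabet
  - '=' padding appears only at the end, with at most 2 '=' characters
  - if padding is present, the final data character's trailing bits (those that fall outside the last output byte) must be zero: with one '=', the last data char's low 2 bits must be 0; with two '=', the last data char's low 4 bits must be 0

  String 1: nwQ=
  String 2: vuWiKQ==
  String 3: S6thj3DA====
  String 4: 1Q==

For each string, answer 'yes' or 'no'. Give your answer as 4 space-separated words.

String 1: 'nwQ=' → valid
String 2: 'vuWiKQ==' → valid
String 3: 'S6thj3DA====' → invalid (4 pad chars (max 2))
String 4: '1Q==' → valid

Answer: yes yes no yes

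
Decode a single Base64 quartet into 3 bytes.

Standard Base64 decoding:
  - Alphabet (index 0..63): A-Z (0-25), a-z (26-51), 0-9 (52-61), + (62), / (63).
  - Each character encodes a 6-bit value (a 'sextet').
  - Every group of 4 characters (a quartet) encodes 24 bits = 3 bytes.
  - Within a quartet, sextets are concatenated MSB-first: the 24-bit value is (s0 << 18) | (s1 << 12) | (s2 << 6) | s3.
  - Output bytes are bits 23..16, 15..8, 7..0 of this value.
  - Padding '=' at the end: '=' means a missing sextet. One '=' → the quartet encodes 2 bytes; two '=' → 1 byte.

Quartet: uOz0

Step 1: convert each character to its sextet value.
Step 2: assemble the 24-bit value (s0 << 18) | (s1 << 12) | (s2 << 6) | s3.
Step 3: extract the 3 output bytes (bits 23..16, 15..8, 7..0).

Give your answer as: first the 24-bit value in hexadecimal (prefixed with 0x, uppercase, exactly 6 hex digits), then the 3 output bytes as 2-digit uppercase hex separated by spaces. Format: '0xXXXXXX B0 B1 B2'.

Answer: 0xB8ECF4 B8 EC F4

Derivation:
Sextets: u=46, O=14, z=51, 0=52
24-bit: (46<<18) | (14<<12) | (51<<6) | 52
      = 0xB80000 | 0x00E000 | 0x000CC0 | 0x000034
      = 0xB8ECF4
Bytes: (v>>16)&0xFF=B8, (v>>8)&0xFF=EC, v&0xFF=F4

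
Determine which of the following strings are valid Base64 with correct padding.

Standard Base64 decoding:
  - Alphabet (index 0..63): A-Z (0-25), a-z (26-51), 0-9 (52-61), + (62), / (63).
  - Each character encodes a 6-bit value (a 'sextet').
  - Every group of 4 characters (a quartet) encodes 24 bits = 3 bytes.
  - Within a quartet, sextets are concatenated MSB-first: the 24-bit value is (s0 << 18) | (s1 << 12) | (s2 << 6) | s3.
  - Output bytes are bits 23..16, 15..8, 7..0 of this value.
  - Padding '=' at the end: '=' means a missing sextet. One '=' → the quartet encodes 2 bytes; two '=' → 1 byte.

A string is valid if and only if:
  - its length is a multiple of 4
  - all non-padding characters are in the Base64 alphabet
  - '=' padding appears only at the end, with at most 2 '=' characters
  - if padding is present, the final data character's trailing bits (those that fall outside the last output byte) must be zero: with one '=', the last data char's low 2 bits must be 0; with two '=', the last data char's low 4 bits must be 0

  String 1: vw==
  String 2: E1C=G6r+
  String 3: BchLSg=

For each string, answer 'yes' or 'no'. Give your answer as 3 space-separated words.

String 1: 'vw==' → valid
String 2: 'E1C=G6r+' → invalid (bad char(s): ['=']; '=' in middle)
String 3: 'BchLSg=' → invalid (len=7 not mult of 4)

Answer: yes no no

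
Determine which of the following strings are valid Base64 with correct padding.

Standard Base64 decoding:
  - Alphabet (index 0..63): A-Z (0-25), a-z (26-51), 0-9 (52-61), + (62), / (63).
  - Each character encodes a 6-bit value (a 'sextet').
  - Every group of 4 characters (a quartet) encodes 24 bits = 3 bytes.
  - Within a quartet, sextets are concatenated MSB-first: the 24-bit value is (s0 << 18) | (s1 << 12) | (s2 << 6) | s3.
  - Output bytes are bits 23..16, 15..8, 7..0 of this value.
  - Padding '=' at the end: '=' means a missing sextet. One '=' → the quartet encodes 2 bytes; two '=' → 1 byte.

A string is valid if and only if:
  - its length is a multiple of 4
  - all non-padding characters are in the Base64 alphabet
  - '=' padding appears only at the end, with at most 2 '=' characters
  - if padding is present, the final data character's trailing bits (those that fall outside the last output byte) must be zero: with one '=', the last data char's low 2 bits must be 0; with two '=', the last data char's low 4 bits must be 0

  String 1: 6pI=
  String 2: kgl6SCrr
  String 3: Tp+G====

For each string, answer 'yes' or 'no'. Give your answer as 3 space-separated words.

String 1: '6pI=' → valid
String 2: 'kgl6SCrr' → valid
String 3: 'Tp+G====' → invalid (4 pad chars (max 2))

Answer: yes yes no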